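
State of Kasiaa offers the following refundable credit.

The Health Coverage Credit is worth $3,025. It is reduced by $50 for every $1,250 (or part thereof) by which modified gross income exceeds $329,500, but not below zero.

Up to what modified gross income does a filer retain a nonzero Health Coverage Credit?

$404,500

After 60 increments the reduction is 60 × $50 = $3,000, leaving $25; one more increment wipes it out. Increment 60 ends at excess 60 × $1,250 = $75,000, so the highest qualifying income is $329,500 + $75,000 = $404,500.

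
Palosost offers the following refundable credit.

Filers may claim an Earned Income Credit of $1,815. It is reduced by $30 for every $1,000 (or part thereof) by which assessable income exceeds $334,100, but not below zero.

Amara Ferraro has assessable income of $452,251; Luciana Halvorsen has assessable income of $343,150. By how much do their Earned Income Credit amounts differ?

Amara ($452,251): Earned Income Credit: income exceeds $334,100 by $118,151 → 119 increments × $30 = $3,570 ≥ base, so the credit is $0.
Luciana ($343,150): Earned Income Credit: income exceeds $334,100 by $9,050, which is 10 full-or-partial $1,000 increments; reduction = 10 × $30 = $300, leaving $1,515.
Difference: |$0 − $1,515| = $1,515.

$1,515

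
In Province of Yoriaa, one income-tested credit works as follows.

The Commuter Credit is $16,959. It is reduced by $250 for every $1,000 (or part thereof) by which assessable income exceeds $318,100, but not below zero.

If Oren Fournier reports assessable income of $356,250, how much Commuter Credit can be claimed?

$7,209

Commuter Credit: income exceeds $318,100 by $38,150, which is 39 full-or-partial $1,000 increments; reduction = 39 × $250 = $9,750, leaving $7,209.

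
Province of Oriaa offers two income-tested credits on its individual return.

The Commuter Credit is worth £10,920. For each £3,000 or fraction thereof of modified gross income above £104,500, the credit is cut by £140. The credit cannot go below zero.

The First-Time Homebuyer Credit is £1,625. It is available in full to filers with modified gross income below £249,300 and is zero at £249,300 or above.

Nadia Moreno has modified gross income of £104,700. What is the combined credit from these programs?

£12,405

Commuter Credit: income exceeds £104,500 by £200, which is 1 full-or-partial £3,000 increment; reduction = 1 × £140 = £140, leaving £10,780.
First-Time Homebuyer Credit: £104,700 is below the £249,300 cutoff, so the full £1,625 applies.
Total: £10,780 + £1,625 = £12,405.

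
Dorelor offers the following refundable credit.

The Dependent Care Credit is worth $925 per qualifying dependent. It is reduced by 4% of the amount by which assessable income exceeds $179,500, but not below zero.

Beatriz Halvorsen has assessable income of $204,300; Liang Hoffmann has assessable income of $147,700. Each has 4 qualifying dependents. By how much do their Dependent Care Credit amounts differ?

$992

Beatriz ($204,300): Dependent Care Credit: base = 4 × $925 = $3,700. 4% of the $24,800 excess over $179,500 is $992; credit = $3,700 − $992 = $2,708.
Liang ($147,700): Dependent Care Credit: base = 4 × $925 = $3,700. $147,700 is at or below the $179,500 threshold, so the full $3,700 applies.
Difference: |$2,708 − $3,700| = $992.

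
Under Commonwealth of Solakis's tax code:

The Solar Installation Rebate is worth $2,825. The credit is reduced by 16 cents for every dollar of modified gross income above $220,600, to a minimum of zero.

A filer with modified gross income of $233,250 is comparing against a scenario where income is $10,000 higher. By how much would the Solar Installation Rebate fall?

$801

At $233,250 — 16% of the $12,650 excess over $220,600 is $2,024; credit = $2,825 − $2,024 = $801.
At $243,250 — 16% of the $22,650 excess over $220,600 is $3,624 ≥ base, so the credit is $0.
Lost: $801 − $0 = $801.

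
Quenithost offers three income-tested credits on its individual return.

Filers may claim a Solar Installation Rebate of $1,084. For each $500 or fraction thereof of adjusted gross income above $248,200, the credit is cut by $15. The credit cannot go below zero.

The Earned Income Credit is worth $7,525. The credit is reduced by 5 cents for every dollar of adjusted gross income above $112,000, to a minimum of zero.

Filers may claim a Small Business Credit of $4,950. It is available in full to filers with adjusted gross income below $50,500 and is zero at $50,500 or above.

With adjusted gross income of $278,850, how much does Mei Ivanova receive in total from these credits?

$154

Solar Installation Rebate: income exceeds $248,200 by $30,650, which is 62 full-or-partial $500 increments; reduction = 62 × $15 = $930, leaving $154.
Earned Income Credit: 5% of the $166,850 excess over $112,000 is $8,342.50 ≥ base, so the credit is $0.
Small Business Credit: $278,850 meets or exceeds the $50,500 cutoff, so the credit is $0.
Total: $154 + $0 + $0 = $154.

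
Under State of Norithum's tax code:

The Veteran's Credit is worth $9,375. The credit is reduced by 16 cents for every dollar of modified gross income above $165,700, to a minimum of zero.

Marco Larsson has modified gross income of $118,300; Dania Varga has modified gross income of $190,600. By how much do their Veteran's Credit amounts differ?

$3,984

Marco ($118,300): Veteran's Credit: $118,300 is at or below the $165,700 threshold, so the full $9,375 applies.
Dania ($190,600): Veteran's Credit: 16% of the $24,900 excess over $165,700 is $3,984; credit = $9,375 − $3,984 = $5,391.
Difference: |$9,375 − $5,391| = $3,984.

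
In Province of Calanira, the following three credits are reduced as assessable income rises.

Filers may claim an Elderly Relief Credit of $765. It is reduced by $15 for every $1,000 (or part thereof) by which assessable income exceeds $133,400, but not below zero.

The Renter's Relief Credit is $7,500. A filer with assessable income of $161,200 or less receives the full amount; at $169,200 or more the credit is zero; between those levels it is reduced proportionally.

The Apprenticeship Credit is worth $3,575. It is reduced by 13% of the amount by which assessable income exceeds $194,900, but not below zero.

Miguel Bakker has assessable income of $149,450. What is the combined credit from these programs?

$11,585

Elderly Relief Credit: income exceeds $133,400 by $16,050, which is 17 full-or-partial $1,000 increments; reduction = 17 × $15 = $255, leaving $510.
Renter's Relief Credit: $149,450 is at or below the $161,200 threshold, so the full $7,500 applies.
Apprenticeship Credit: $149,450 is at or below the $194,900 threshold, so the full $3,575 applies.
Total: $510 + $7,500 + $3,575 = $11,585.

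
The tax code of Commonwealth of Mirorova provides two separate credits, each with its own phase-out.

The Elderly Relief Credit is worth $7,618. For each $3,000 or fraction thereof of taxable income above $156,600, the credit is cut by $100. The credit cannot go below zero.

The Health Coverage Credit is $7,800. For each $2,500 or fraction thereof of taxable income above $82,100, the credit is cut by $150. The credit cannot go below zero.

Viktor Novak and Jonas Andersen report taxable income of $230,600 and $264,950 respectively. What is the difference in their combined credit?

$1,200

Viktor ($230,600): Elderly Relief Credit: income exceeds $156,600 by $74,000, which is 25 full-or-partial $3,000 increments; reduction = 25 × $100 = $2,500, leaving $5,118. Health Coverage Credit: income exceeds $82,100 by $148,500 → 60 increments × $150 = $9,000 ≥ base, so the credit is $0. total $5,118 + $0 = $5,118
Jonas ($264,950): Elderly Relief Credit: income exceeds $156,600 by $108,350, which is 37 full-or-partial $3,000 increments; reduction = 37 × $100 = $3,700, leaving $3,918. Health Coverage Credit: income exceeds $82,100 by $182,850 → 74 increments × $150 = $11,100 ≥ base, so the credit is $0. total $3,918 + $0 = $3,918
Difference: |$5,118 − $3,918| = $1,200.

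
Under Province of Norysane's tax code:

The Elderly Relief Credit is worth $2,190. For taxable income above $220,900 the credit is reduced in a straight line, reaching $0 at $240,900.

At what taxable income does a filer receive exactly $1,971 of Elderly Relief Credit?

$222,900

$1,971 is 1,971/2,190 of the full $2,190, so 219/2,190 of the $20,000 range has been used: income = $220,900 + $20,000 × 219/2,190 = $222,900.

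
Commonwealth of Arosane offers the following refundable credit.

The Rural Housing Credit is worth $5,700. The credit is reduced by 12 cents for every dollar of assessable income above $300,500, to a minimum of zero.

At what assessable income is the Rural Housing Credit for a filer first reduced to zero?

The credit falls by 12% of each dollar above $300,500, so it reaches zero when the excess is $5,700 / 12% = $47,500: income = $300,500 + $47,500 = $348,000.

$348,000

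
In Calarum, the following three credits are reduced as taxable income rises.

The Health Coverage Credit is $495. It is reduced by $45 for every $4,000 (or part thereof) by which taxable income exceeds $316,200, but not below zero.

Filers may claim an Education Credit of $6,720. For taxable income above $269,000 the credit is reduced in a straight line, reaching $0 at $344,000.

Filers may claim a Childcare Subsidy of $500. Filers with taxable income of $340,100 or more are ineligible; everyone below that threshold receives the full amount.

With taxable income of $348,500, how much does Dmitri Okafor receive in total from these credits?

$90

Health Coverage Credit: income exceeds $316,200 by $32,300, which is 9 full-or-partial $4,000 increments; reduction = 9 × $45 = $405, leaving $90.
Education Credit: $348,500 is at or above $344,000, so the credit is $0.
Childcare Subsidy: $348,500 meets or exceeds the $340,100 cutoff, so the credit is $0.
Total: $90 + $0 + $0 = $90.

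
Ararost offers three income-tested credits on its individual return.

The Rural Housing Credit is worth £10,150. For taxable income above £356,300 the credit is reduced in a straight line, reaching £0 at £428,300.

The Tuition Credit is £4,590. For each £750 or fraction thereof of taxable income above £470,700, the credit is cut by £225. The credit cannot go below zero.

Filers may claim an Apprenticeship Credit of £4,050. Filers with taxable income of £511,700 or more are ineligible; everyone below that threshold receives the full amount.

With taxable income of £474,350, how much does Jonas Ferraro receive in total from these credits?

Rural Housing Credit: £474,350 is at or above £428,300, so the credit is £0.
Tuition Credit: income exceeds £470,700 by £3,650, which is 5 full-or-partial £750 increments; reduction = 5 × £225 = £1,125, leaving £3,465.
Apprenticeship Credit: £474,350 is below the £511,700 cutoff, so the full £4,050 applies.
Total: £0 + £3,465 + £4,050 = £7,515.

£7,515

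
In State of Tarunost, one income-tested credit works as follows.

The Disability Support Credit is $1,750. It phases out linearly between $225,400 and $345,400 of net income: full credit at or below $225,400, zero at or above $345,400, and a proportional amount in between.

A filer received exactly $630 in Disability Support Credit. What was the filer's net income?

$302,200

$630 is 630/1,750 of the full $1,750, so 1,120/1,750 of the $120,000 range has been used: income = $225,400 + $120,000 × 1,120/1,750 = $302,200.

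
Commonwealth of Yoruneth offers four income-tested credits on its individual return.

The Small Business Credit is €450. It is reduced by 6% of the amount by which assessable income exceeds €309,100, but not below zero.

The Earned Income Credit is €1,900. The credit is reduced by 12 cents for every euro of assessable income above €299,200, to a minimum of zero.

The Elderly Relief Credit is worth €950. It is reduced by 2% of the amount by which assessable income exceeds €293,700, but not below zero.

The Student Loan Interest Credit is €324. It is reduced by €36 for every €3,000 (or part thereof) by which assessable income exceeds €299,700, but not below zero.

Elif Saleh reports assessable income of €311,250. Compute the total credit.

Small Business Credit: 6% of the €2,150 excess over €309,100 is €129; credit = €450 − €129 = €321.
Earned Income Credit: 12% of the €12,050 excess over €299,200 is €1,446; credit = €1,900 − €1,446 = €454.
Elderly Relief Credit: 2% of the €17,550 excess over €293,700 is €351; credit = €950 − €351 = €599.
Student Loan Interest Credit: income exceeds €299,700 by €11,550, which is 4 full-or-partial €3,000 increments; reduction = 4 × €36 = €144, leaving €180.
Total: €321 + €454 + €599 + €180 = €1,554.

€1,554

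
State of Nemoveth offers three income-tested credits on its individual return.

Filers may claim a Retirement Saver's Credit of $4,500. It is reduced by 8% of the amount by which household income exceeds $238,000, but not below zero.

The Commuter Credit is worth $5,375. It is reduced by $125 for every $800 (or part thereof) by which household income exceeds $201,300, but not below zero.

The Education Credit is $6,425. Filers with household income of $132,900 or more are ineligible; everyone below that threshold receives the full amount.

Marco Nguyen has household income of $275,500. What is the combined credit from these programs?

Retirement Saver's Credit: 8% of the $37,500 excess over $238,000 is $3,000; credit = $4,500 − $3,000 = $1,500.
Commuter Credit: income exceeds $201,300 by $74,200 → 93 increments × $125 = $11,625 ≥ base, so the credit is $0.
Education Credit: $275,500 meets or exceeds the $132,900 cutoff, so the credit is $0.
Total: $1,500 + $0 + $0 = $1,500.

$1,500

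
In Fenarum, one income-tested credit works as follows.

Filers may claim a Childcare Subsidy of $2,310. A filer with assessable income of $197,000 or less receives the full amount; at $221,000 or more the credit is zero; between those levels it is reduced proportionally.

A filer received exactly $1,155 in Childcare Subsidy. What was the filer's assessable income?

$1,155 is 1,155/2,310 of the full $2,310, so 1,155/2,310 of the $24,000 range has been used: income = $197,000 + $24,000 × 1,155/2,310 = $209,000.

$209,000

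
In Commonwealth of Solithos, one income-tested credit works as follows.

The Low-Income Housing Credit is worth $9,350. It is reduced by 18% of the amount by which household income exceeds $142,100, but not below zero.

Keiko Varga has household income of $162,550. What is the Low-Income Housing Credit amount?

$5,669

Low-Income Housing Credit: 18% of the $20,450 excess over $142,100 is $3,681; credit = $9,350 − $3,681 = $5,669.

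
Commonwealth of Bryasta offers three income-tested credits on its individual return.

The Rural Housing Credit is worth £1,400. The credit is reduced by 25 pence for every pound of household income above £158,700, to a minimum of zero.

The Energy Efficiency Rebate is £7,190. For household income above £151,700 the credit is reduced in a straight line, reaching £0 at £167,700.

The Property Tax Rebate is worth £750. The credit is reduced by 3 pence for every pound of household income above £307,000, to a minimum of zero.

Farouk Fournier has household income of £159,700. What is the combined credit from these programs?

Rural Housing Credit: 25% of the £1,000 excess over £158,700 is £250; credit = £1,400 − £250 = £1,150.
Energy Efficiency Rebate: £159,700 is £8,000 into a £16,000 phase-out range, leaving 8,000/16,000 of the credit: £7,190 × 8,000/16,000 = £3,595.
Property Tax Rebate: £159,700 is at or below the £307,000 threshold, so the full £750 applies.
Total: £1,150 + £3,595 + £750 = £5,495.

£5,495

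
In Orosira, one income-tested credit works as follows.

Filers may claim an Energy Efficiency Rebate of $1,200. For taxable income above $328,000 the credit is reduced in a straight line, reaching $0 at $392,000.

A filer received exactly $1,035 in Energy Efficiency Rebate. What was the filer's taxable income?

$1,035 is 1,035/1,200 of the full $1,200, so 165/1,200 of the $64,000 range has been used: income = $328,000 + $64,000 × 165/1,200 = $336,800.

$336,800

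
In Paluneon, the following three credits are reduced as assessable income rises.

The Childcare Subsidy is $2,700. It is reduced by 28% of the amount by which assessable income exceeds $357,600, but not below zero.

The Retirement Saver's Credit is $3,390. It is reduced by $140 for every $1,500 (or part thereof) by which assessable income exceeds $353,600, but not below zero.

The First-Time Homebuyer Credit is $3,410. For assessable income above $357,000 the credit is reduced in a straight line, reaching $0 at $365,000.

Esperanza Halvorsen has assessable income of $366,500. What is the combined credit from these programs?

$2,338

Childcare Subsidy: 28% of the $8,900 excess over $357,600 is $2,492; credit = $2,700 − $2,492 = $208.
Retirement Saver's Credit: income exceeds $353,600 by $12,900, which is 9 full-or-partial $1,500 increments; reduction = 9 × $140 = $1,260, leaving $2,130.
First-Time Homebuyer Credit: $366,500 is at or above $365,000, so the credit is $0.
Total: $208 + $2,130 + $0 = $2,338.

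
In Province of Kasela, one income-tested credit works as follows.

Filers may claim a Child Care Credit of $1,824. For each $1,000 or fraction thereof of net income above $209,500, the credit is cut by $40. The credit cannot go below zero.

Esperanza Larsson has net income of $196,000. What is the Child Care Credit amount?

$1,824

Child Care Credit: $196,000 is at or below the $209,500 threshold, so the full $1,824 applies.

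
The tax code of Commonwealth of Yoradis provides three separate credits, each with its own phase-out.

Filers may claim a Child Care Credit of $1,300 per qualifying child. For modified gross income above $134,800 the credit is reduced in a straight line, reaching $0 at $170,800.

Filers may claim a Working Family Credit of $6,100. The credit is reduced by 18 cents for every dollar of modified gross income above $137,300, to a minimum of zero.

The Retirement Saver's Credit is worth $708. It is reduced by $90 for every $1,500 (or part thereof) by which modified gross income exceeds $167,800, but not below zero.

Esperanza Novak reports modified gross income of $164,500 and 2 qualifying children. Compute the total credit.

$2,367

Child Care Credit: base = 2 × $1,300 = $2,600. $164,500 is $29,700 into a $36,000 phase-out range, leaving 6,300/36,000 of the credit: $2,600 × 6,300/36,000 = $455.
Working Family Credit: 18% of the $27,200 excess over $137,300 is $4,896; credit = $6,100 − $4,896 = $1,204.
Retirement Saver's Credit: $164,500 is at or below the $167,800 threshold, so the full $708 applies.
Total: $455 + $1,204 + $708 = $2,367.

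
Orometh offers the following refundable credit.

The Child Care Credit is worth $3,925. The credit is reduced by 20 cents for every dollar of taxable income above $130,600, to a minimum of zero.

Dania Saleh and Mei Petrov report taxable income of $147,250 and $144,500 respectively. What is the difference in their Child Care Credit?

$550

Dania ($147,250): Child Care Credit: 20% of the $16,650 excess over $130,600 is $3,330; credit = $3,925 − $3,330 = $595.
Mei ($144,500): Child Care Credit: 20% of the $13,900 excess over $130,600 is $2,780; credit = $3,925 − $2,780 = $1,145.
Difference: |$595 − $1,145| = $550.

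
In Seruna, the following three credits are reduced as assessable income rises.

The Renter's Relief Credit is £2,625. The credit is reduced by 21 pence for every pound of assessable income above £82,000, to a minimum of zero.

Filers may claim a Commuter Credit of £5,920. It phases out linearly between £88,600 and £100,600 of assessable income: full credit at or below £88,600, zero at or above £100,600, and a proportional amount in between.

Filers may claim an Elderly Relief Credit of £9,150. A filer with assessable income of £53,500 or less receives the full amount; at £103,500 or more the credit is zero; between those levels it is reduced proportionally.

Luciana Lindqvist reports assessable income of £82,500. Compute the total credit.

£12,283

Renter's Relief Credit: 21% of the £500 excess over £82,000 is £105; credit = £2,625 − £105 = £2,520.
Commuter Credit: £82,500 is at or below the £88,600 threshold, so the full £5,920 applies.
Elderly Relief Credit: £82,500 is £29,000 into a £50,000 phase-out range, leaving 21,000/50,000 of the credit: £9,150 × 21,000/50,000 = £3,843.
Total: £2,520 + £5,920 + £3,843 = £12,283.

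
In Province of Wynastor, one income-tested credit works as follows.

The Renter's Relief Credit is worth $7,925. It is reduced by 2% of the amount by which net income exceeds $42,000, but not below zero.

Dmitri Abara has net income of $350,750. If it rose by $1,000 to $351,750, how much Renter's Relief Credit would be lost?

$20

At $350,750 — 2% of the $308,750 excess over $42,000 is $6,175; credit = $7,925 − $6,175 = $1,750.
At $351,750 — 2% of the $309,750 excess over $42,000 is $6,195; credit = $7,925 − $6,195 = $1,730.
Lost: $1,750 − $1,730 = $20.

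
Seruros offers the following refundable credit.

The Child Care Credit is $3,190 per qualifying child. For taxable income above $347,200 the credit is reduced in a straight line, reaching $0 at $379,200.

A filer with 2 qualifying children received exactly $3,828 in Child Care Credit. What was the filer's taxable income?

Full credit = 2 × $3,190 = $6,380.
$3,828 is 3,828/6,380 of the full $6,380, so 2,552/6,380 of the $32,000 range has been used: income = $347,200 + $32,000 × 2,552/6,380 = $360,000.

$360,000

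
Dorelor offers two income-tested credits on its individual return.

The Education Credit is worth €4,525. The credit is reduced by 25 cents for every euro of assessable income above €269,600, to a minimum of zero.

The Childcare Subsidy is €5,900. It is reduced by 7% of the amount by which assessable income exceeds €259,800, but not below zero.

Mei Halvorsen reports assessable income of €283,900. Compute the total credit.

Education Credit: 25% of the €14,300 excess over €269,600 is €3,575; credit = €4,525 − €3,575 = €950.
Childcare Subsidy: 7% of the €24,100 excess over €259,800 is €1,687; credit = €5,900 − €1,687 = €4,213.
Total: €950 + €4,213 = €5,163.

€5,163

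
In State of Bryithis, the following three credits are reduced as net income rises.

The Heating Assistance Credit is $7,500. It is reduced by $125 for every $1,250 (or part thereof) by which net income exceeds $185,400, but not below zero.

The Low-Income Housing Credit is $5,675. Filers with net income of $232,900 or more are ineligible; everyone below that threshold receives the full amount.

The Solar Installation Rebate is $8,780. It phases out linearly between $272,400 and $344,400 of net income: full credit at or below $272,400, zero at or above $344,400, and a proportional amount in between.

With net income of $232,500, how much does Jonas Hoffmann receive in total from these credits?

Heating Assistance Credit: income exceeds $185,400 by $47,100, which is 38 full-or-partial $1,250 increments; reduction = 38 × $125 = $4,750, leaving $2,750.
Low-Income Housing Credit: $232,500 is below the $232,900 cutoff, so the full $5,675 applies.
Solar Installation Rebate: $232,500 is at or below the $272,400 threshold, so the full $8,780 applies.
Total: $2,750 + $5,675 + $8,780 = $17,205.

$17,205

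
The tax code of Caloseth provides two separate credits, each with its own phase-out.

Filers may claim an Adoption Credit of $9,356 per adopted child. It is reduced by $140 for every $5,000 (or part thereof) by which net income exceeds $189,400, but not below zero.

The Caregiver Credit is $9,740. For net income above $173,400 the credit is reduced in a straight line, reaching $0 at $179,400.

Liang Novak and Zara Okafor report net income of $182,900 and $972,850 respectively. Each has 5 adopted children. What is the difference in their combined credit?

Liang ($182,900): Adoption Credit: base = 5 × $9,356 = $46,780. $182,900 is at or below the $189,400 threshold, so the full $46,780 applies. Caregiver Credit: $182,900 is at or above $179,400, so the credit is $0. total $46,780 + $0 = $46,780
Zara ($972,850): Adoption Credit: base = 5 × $9,356 = $46,780. income exceeds $189,400 by $783,450, which is 157 full-or-partial $5,000 increments; reduction = 157 × $140 = $21,980, leaving $24,800. Caregiver Credit: $972,850 is at or above $179,400, so the credit is $0. total $24,800 + $0 = $24,800
Difference: |$46,780 − $24,800| = $21,980.

$21,980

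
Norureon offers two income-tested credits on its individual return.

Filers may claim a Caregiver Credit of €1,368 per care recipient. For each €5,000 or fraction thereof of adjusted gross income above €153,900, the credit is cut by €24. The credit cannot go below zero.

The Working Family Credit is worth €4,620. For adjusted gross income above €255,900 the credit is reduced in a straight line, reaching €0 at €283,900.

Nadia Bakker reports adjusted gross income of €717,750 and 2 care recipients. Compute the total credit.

€24

Caregiver Credit: base = 2 × €1,368 = €2,736. income exceeds €153,900 by €563,850, which is 113 full-or-partial €5,000 increments; reduction = 113 × €24 = €2,712, leaving €24.
Working Family Credit: €717,750 is at or above €283,900, so the credit is €0.
Total: €24 + €0 = €24.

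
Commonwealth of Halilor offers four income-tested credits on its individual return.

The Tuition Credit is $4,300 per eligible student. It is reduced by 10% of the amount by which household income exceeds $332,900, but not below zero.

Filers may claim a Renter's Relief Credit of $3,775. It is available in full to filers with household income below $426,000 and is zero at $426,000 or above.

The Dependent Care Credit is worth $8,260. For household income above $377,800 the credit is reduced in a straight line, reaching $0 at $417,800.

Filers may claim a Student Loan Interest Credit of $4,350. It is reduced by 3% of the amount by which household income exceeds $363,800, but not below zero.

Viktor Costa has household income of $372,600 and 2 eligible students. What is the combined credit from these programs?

$20,751

Tuition Credit: base = 2 × $4,300 = $8,600. 10% of the $39,700 excess over $332,900 is $3,970; credit = $8,600 − $3,970 = $4,630.
Renter's Relief Credit: $372,600 is below the $426,000 cutoff, so the full $3,775 applies.
Dependent Care Credit: $372,600 is at or below the $377,800 threshold, so the full $8,260 applies.
Student Loan Interest Credit: 3% of the $8,800 excess over $363,800 is $264; credit = $4,350 − $264 = $4,086.
Total: $4,630 + $3,775 + $8,260 + $4,086 = $20,751.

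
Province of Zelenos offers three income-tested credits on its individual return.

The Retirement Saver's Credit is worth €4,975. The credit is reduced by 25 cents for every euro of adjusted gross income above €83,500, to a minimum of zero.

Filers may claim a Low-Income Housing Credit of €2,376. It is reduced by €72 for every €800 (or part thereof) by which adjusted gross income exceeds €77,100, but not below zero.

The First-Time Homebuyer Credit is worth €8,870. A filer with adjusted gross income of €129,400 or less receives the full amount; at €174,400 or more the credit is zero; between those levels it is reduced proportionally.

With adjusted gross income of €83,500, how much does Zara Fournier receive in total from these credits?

Retirement Saver's Credit: €83,500 is at or below the €83,500 threshold, so the full €4,975 applies.
Low-Income Housing Credit: income exceeds €77,100 by €6,400, which is 8 full-or-partial €800 increments; reduction = 8 × €72 = €576, leaving €1,800.
First-Time Homebuyer Credit: €83,500 is at or below the €129,400 threshold, so the full €8,870 applies.
Total: €4,975 + €1,800 + €8,870 = €15,645.

€15,645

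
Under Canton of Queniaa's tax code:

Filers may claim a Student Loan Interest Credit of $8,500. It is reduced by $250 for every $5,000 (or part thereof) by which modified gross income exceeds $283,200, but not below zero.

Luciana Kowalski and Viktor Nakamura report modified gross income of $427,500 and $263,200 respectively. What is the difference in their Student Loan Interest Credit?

Luciana ($427,500): Student Loan Interest Credit: income exceeds $283,200 by $144,300, which is 29 full-or-partial $5,000 increments; reduction = 29 × $250 = $7,250, leaving $1,250.
Viktor ($263,200): Student Loan Interest Credit: $263,200 is at or below the $283,200 threshold, so the full $8,500 applies.
Difference: |$1,250 − $8,500| = $7,250.

$7,250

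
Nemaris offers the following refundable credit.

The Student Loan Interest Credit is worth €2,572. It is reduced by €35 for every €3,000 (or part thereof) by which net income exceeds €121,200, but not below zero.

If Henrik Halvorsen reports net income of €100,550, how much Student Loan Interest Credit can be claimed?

€2,572

Student Loan Interest Credit: €100,550 is at or below the €121,200 threshold, so the full €2,572 applies.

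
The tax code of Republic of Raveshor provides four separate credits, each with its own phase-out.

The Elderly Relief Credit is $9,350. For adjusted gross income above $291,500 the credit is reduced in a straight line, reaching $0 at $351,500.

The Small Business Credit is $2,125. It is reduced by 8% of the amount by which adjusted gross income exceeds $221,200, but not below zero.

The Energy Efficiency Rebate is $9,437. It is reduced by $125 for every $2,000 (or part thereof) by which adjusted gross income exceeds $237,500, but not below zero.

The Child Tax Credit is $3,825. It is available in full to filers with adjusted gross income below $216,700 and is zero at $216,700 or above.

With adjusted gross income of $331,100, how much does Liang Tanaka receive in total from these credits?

Elderly Relief Credit: $331,100 is $39,600 into a $60,000 phase-out range, leaving 20,400/60,000 of the credit: $9,350 × 20,400/60,000 = $3,179.
Small Business Credit: 8% of the $109,900 excess over $221,200 is $8,792 ≥ base, so the credit is $0.
Energy Efficiency Rebate: income exceeds $237,500 by $93,600, which is 47 full-or-partial $2,000 increments; reduction = 47 × $125 = $5,875, leaving $3,562.
Child Tax Credit: $331,100 meets or exceeds the $216,700 cutoff, so the credit is $0.
Total: $3,179 + $0 + $3,562 + $0 = $6,741.

$6,741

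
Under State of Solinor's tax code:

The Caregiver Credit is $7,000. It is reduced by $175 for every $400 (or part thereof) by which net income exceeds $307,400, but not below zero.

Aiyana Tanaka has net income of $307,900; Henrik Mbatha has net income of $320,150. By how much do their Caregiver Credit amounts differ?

$5,250

Aiyana ($307,900): Caregiver Credit: income exceeds $307,400 by $500, which is 2 full-or-partial $400 increments; reduction = 2 × $175 = $350, leaving $6,650.
Henrik ($320,150): Caregiver Credit: income exceeds $307,400 by $12,750, which is 32 full-or-partial $400 increments; reduction = 32 × $175 = $5,600, leaving $1,400.
Difference: |$6,650 − $1,400| = $5,250.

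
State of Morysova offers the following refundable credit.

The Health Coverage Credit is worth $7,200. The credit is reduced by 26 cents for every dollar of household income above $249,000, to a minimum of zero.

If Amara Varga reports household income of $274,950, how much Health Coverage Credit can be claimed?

$453

Health Coverage Credit: 26% of the $25,950 excess over $249,000 is $6,747; credit = $7,200 − $6,747 = $453.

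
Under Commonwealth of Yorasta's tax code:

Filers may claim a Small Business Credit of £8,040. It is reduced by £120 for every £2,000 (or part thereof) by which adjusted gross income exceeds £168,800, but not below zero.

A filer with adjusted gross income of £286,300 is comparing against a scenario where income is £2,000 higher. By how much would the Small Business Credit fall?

At £286,300 — income exceeds £168,800 by £117,500, which is 59 full-or-partial £2,000 increments; reduction = 59 × £120 = £7,080, leaving £960.
At £288,300 — income exceeds £168,800 by £119,500, which is 60 full-or-partial £2,000 increments; reduction = 60 × £120 = £7,200, leaving £840.
Lost: £960 − £840 = £120.

£120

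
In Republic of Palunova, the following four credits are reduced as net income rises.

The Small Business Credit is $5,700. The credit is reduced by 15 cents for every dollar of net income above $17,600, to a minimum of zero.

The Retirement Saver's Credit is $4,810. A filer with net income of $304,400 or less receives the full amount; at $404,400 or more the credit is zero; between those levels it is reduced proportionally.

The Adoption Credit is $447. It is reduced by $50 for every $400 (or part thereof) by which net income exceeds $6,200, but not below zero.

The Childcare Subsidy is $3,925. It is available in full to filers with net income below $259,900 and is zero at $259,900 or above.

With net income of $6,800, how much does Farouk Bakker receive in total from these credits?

Small Business Credit: $6,800 is at or below the $17,600 threshold, so the full $5,700 applies.
Retirement Saver's Credit: $6,800 is at or below the $304,400 threshold, so the full $4,810 applies.
Adoption Credit: income exceeds $6,200 by $600, which is 2 full-or-partial $400 increments; reduction = 2 × $50 = $100, leaving $347.
Childcare Subsidy: $6,800 is below the $259,900 cutoff, so the full $3,925 applies.
Total: $5,700 + $4,810 + $347 + $3,925 = $14,782.

$14,782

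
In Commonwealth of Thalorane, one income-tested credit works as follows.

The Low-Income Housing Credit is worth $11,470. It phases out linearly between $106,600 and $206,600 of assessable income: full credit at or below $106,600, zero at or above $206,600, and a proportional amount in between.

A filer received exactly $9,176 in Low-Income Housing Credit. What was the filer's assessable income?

$9,176 is 9,176/11,470 of the full $11,470, so 2,294/11,470 of the $100,000 range has been used: income = $106,600 + $100,000 × 2,294/11,470 = $126,600.

$126,600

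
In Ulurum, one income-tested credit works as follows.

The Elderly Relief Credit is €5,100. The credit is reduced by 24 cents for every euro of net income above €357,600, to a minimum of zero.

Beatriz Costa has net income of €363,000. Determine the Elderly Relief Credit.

€3,804

Elderly Relief Credit: 24% of the €5,400 excess over €357,600 is €1,296; credit = €5,100 − €1,296 = €3,804.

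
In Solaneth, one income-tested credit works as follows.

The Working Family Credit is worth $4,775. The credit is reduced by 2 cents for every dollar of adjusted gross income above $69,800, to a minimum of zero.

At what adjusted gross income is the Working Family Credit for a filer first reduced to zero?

The credit falls by 2% of each dollar above $69,800, so it reaches zero when the excess is $4,775 / 2% = $238,750: income = $69,800 + $238,750 = $308,550.

$308,550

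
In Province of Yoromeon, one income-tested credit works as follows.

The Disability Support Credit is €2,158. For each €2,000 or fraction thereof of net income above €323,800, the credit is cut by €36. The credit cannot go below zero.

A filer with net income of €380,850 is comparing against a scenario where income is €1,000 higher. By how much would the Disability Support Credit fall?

At €380,850 — income exceeds €323,800 by €57,050, which is 29 full-or-partial €2,000 increments; reduction = 29 × €36 = €1,044, leaving €1,114.
At €381,850 — income exceeds €323,800 by €58,050, which is 30 full-or-partial €2,000 increments; reduction = 30 × €36 = €1,080, leaving €1,078.
Lost: €1,114 − €1,078 = €36.

€36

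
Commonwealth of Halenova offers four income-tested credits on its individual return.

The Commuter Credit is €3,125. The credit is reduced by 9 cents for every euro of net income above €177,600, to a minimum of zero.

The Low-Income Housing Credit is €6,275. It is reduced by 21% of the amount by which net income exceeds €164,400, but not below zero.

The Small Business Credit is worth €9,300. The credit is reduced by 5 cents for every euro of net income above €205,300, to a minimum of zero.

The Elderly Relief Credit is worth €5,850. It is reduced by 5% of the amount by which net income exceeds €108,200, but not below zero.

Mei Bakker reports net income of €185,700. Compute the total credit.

Commuter Credit: 9% of the €8,100 excess over €177,600 is €729; credit = €3,125 − €729 = €2,396.
Low-Income Housing Credit: 21% of the €21,300 excess over €164,400 is €4,473; credit = €6,275 − €4,473 = €1,802.
Small Business Credit: €185,700 is at or below the €205,300 threshold, so the full €9,300 applies.
Elderly Relief Credit: 5% of the €77,500 excess over €108,200 is €3,875; credit = €5,850 − €3,875 = €1,975.
Total: €2,396 + €1,802 + €9,300 + €1,975 = €15,473.

€15,473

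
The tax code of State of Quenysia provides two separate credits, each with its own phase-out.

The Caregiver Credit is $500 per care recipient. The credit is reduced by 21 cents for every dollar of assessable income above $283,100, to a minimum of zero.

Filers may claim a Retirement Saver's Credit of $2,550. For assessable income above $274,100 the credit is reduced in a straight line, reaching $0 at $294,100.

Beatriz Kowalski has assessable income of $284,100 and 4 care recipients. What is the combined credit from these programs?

$3,065

Caregiver Credit: base = 4 × $500 = $2,000. 21% of the $1,000 excess over $283,100 is $210; credit = $2,000 − $210 = $1,790.
Retirement Saver's Credit: $284,100 is $10,000 into a $20,000 phase-out range, leaving 10,000/20,000 of the credit: $2,550 × 10,000/20,000 = $1,275.
Total: $1,790 + $1,275 = $3,065.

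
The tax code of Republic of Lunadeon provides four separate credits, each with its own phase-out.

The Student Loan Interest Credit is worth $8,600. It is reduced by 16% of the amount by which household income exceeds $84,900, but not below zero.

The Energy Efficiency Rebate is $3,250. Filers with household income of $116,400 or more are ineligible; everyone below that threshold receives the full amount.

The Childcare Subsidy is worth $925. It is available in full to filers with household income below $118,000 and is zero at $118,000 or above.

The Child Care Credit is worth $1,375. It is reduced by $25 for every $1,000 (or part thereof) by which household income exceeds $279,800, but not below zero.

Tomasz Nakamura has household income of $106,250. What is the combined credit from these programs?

Student Loan Interest Credit: 16% of the $21,350 excess over $84,900 is $3,416; credit = $8,600 − $3,416 = $5,184.
Energy Efficiency Rebate: $106,250 is below the $116,400 cutoff, so the full $3,250 applies.
Childcare Subsidy: $106,250 is below the $118,000 cutoff, so the full $925 applies.
Child Care Credit: $106,250 is at or below the $279,800 threshold, so the full $1,375 applies.
Total: $5,184 + $3,250 + $925 + $1,375 = $10,734.

$10,734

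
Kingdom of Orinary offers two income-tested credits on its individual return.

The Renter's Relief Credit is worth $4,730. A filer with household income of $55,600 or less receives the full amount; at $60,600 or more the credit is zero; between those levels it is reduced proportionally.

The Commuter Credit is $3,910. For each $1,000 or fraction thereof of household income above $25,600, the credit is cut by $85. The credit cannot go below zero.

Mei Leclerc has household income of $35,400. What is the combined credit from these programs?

Renter's Relief Credit: $35,400 is at or below the $55,600 threshold, so the full $4,730 applies.
Commuter Credit: income exceeds $25,600 by $9,800, which is 10 full-or-partial $1,000 increments; reduction = 10 × $85 = $850, leaving $3,060.
Total: $4,730 + $3,060 = $7,790.

$7,790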